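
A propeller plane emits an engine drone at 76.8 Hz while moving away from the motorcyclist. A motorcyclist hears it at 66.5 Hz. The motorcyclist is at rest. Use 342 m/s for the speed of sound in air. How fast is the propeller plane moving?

53 m/s

f' = f · v/(v + v_s) ⇒ v_s = v · |1 − f/f'|.
v_s = 342 × |1 − 76.8/66.5| = 342 × 0.1549 ≈ 53 m/s.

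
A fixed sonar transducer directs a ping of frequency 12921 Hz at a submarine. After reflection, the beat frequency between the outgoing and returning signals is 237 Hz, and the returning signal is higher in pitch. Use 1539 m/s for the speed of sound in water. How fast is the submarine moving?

14.0 m/s

Double Doppler shift off a moving reflector: f₂ = f₀ · (v + u)/(v − u) (u > 0 toward emitter).
Returning signal is higher, so f₂ = f₀ + Δf = 12921 + 237 = 13158 Hz.
Rearranging, u = v · (f₂ − f₀)/(f₂ + f₀) = 1539 × 237/26079 ≈ 14.0 m/s.
So the submarine is moving at 14.0 m/s toward the emitter.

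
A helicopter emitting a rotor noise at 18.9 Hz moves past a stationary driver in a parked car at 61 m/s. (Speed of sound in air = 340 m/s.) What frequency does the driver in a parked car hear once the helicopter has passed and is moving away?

16.0 Hz

Receding: f₂ = f · v/(v + v_s) = 18.9 × 340/401 ≈ 16.0 Hz.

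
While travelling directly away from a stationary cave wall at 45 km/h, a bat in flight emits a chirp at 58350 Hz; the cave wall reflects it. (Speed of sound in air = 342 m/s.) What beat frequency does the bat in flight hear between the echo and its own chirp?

4115 Hz

45 km/h = 12.5 m/s.
The cave wall receives the sound from a moving source: f₁ = f₀ · v/(v + v_e) = 58350 × 342/354.5 ≈ 56293 Hz.
On the return leg the bat in flight is a moving observer: f₂ = f₁ · (v − v_e)/v = 56293 × 329.5/342 ≈ 54235 Hz.
Equivalently f₂ = f₀ · (v − v_e)/(v + v_e).
Beat against the emitted tone: |f₂ − f₀| = 2v_e·f₀/(v + v_e) = 2 × 12.5 × 58350/354.5 ≈ 4115 Hz.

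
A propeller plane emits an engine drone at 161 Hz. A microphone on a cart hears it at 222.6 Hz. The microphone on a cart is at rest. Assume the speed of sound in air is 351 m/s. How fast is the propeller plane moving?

97 m/s

f' > f, so the propeller plane is approaching.
f' = f · v/(v − v_s) ⇒ v_s = v · |1 − f/f'|.
v_s = 351 × |1 − 161/222.6| = 351 × 0.2767 ≈ 97 m/s.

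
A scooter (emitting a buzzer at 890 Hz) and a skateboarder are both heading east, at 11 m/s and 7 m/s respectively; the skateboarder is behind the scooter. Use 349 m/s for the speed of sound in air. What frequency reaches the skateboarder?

The skateboarder is behind, so the scooter is moving away from it while the skateboarder is moving toward the scooter.
General Doppler shift: f' = f · (v + v_o)/(v + v_s).
f' = 890 × (349 + 7)/(349 + 11) = 890 × 356/360 ≈ 880 Hz.

880 Hz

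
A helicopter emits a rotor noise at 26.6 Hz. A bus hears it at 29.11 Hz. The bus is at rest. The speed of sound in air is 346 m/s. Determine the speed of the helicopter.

30 m/s

f' > f, so the helicopter is approaching.
f' = f · v/(v − v_s) ⇒ v_s = v · |1 − f/f'|.
v_s = 346 × |1 − 26.6/29.11| = 346 × 0.08622 ≈ 30 m/s.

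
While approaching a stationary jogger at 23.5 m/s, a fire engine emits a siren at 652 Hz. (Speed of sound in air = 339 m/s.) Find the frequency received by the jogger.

Moving source, stationary observer: f' = f · v/(v − v_s) since the source is approaching.
f' = 652 × 339/(339 − 23.5) = 652 × 339/315.5 ≈ 701 Hz.

701 Hz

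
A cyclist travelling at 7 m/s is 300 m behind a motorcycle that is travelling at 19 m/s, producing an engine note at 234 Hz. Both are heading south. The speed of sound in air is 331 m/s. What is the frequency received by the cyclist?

226 Hz

The cyclist is behind, so the motorcycle is moving away from it while the cyclist is moving toward the motorcycle.
With source receding and observer approaching, f' = f · (v + v_o)/(v + v_s).
f' = 234 × (331 + 7)/(331 + 19) = 234 × 338/350 ≈ 226 Hz.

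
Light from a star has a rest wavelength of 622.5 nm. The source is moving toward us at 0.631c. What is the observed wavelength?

296.1 nm

Relativistic Doppler for wavelength: λ' = λ₀ · √((1 − β)/(1 + β)).
λ' = 622.5 × √(0.3690/1.6310) = 622.5 × 0.47565 ≈ 296.1 nm.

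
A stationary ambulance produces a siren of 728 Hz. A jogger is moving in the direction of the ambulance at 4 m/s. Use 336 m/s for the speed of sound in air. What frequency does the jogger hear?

737 Hz

Moving observer, stationary source: f' = f · (v + v_o)/v.
f' = 728 × (336 + 4)/336 = 728 × 340/336 ≈ 737 Hz.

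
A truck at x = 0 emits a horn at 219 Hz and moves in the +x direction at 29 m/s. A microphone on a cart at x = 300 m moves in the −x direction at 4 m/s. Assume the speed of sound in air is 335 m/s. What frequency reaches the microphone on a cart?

243 Hz

The observer lies on the +x side, so the source is heading toward the observer and the observer is heading toward the source.
With source approaching and observer approaching, f' = f · (v + v_o)/(v − v_s).
f' = 219 × (335 + 4)/(335 − 29) = 219 × 339/306 ≈ 243 Hz.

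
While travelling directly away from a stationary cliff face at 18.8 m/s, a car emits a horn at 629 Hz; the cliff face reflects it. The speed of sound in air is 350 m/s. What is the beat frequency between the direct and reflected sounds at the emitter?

The cliff face receives the sound from a moving source: f₁ = f₀ · v/(v + v_e) = 629 × 350/368.8 ≈ 596.9 Hz.
On the return leg the car is a moving observer: f₂ = f₁ · (v − v_e)/v = 596.9 × 331.2/350 ≈ 564.9 Hz.
Beat against the emitted tone: |f₂ − f₀| = 2v_e·f₀/(v + v_e) = 2 × 18.8 × 629/368.8 ≈ 64 Hz.

64 Hz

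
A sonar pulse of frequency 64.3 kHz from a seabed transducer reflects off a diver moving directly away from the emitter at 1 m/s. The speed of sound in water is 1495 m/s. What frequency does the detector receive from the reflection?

64.2 kHz

The diver first receives the wave as a moving observer: f₁ = f₀ · (v − u)/v = 64.3 × (1495 − 1)/1495 ≈ 64.3 kHz.
On reflection it acts as a source moving away from the stationary detector: f₂ = f₁ · v/(v + u) = 64.3 × 1495/1496 ≈ 64.2 kHz.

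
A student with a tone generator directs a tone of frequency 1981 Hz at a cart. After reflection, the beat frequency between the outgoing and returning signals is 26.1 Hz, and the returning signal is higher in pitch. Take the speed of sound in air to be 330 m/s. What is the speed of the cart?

2.16 m/s

Double Doppler shift off a moving reflector: f₂ = f₀ · (v + u)/(v − u) (u > 0 toward emitter).
Returning signal is higher, so f₂ = f₀ + Δf = 1981 + 26.1 = 2007.1 Hz.
Rearranging, u = v · (f₂ − f₀)/(f₂ + f₀) = 330 × 26.1/3988.1 ≈ 2.16 m/s.
So the cart is moving at 2.16 m/s toward the emitter.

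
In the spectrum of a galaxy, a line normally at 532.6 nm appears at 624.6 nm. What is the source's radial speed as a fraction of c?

0.158c

λ'/λ₀ = 1.1727 > 1 (redshift), so the source is receding.
λ'/λ₀ = √((1 + β)/(1 − β)) for a receding source ⇒ β = (r² − 1)/(r² + 1) with r = λ'/λ₀.
β = (1.3753 − 1)/(1.3753 + 1) ≈ 0.158.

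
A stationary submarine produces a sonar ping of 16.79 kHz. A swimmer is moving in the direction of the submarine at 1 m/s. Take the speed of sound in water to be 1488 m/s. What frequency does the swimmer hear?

16.80 kHz

Only the observer moves, toward the source, so f' = f · (v + v_o)/v.
f' = 16.79 × (1488 + 1)/1488 = 16.79 × 1489/1488 ≈ 16.80 kHz.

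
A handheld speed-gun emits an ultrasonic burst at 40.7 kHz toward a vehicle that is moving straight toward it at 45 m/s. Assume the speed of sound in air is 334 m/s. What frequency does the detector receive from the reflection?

At the vehicle (a moving observer), f₁ = f₀ · (v + u)/v = 40.7 × 379/334 ≈ 46.2 kHz.
The reflection then acts as a moving source: f₂ = f₁ · v/(v − u) ≈ 53.4 kHz.
Equivalently f₂ = f₀ · (v + u)/(v − u).

53.4 kHz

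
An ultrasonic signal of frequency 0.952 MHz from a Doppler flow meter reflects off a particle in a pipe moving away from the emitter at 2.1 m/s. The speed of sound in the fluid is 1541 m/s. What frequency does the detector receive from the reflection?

The particle in a pipe first receives the wave as a moving observer: f₁ = f₀ · (v − u)/v = 0.952 × (1541 − 2.1)/1541 ≈ 0.9507 MHz.
The reflection then acts as a moving source: f₂ = f₁ · v/(v + u) ≈ 0.9494 MHz.

0.9494 MHz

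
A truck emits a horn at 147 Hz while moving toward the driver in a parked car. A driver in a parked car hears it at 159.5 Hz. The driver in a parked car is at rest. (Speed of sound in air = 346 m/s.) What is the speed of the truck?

27 m/s

f' = f · v/(v − v_s) ⇒ v_s = v · |1 − f/f'|.
v_s = 346 × |1 − 147/159.5| = 346 × 0.07837 ≈ 27 m/s.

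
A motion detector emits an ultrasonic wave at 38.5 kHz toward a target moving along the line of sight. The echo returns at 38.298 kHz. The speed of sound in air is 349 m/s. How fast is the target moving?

0.92 m/s

Double Doppler shift off a moving reflector: f₂ = f₀ · (v + u)/(v − u) (u > 0 toward emitter).
Rearranging, u = v · (f₂ − f₀)/(f₂ + f₀) = 349 × -0.202/76.798 ≈ -0.92 m/s.
So the target is moving at 0.92 m/s away from the emitter.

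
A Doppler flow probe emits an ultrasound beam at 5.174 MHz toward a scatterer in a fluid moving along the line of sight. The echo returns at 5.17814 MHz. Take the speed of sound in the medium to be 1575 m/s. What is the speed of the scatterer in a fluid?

Double Doppler shift off a moving reflector: f₂ = f₀ · (v + u)/(v − u) (u > 0 toward emitter).
Rearranging, u = v · (f₂ − f₀)/(f₂ + f₀) = 1575 × 0.00414/10.35214 ≈ 0.63 m/s.
So the scatterer in a fluid is moving at 0.63 m/s toward the emitter.

0.63 m/s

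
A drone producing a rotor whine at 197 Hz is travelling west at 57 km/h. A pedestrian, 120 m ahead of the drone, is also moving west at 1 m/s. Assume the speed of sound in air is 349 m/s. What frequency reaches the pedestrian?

206 Hz

57 km/h = 15.83 m/s.
The pedestrian is ahead, so the drone is moving toward it while the pedestrian is moving away from the drone.
General Doppler shift: f' = f · (v − v_o)/(v − v_s).
f' = 197 × (349 − 1)/(349 − 15.83) = 197 × 348/333.17 ≈ 206 Hz.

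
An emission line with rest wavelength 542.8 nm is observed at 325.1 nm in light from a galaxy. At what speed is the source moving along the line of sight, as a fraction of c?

λ'/λ₀ = 0.5989 < 1 (blueshift), so the source is approaching.
λ'/λ₀ = √((1 − β)/(1 + β)) for an approaching source ⇒ β = (1 − r²)/(1 + r²) with r = λ'/λ₀.
β = (1 − 0.3587)/(1 + 0.3587) ≈ 0.472.

0.472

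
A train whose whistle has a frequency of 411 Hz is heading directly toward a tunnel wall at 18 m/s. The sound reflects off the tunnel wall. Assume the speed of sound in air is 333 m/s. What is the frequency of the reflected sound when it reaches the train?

458 Hz

The tunnel wall receives the sound from a moving source: f₁ = f₀ · v/(v − v_e) = 411 × 333/315 ≈ 434 Hz.
On the return leg the train is a moving observer: f₂ = f₁ · (v + v_e)/v = 434 × 351/333 ≈ 458 Hz.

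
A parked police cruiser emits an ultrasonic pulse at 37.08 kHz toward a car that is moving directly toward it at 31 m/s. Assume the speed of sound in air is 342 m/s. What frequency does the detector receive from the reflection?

At the car (a moving observer), f₁ = f₀ · (v + u)/v = 37.08 × 373/342 ≈ 40.4 kHz.
The reflection then acts as a moving source: f₂ = f₁ · v/(v − u) ≈ 44.5 kHz.

44.5 kHz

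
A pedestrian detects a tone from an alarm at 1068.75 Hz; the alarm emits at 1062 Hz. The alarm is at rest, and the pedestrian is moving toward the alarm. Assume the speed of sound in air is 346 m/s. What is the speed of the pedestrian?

f' = f · (v + v_o)/v ⇒ v_o = v · |f'/f − 1|.
v_o = 346 × |1068.75/1062 − 1| = 346 × 0.006356 ≈ 2.20 m/s.

2.20 m/s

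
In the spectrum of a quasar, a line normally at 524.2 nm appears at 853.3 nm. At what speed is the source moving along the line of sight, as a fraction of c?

0.452c

λ'/λ₀ = 1.6278 > 1 (redshift), so the source is receding.
λ'/λ₀ = √((1 + β)/(1 − β)) for a receding source ⇒ β = (r² − 1)/(r² + 1) with r = λ'/λ₀.
β = (2.6498 − 1)/(2.6498 + 1) ≈ 0.452.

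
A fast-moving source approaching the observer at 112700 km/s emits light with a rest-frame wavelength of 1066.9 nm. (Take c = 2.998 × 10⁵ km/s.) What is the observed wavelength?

β = v/c = 112700/299800 = 0.3759.
Relativistic Doppler for wavelength: λ' = λ₀ · √((1 − β)/(1 + β)).
λ' = 1066.9 × √(0.6241/1.3759) = 1066.9 × 0.67348 ≈ 718.5 nm.

718.5 nm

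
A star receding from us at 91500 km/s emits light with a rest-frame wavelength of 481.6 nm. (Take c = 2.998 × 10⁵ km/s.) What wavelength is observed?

β = v/c = 91500/299800 = 0.3052.
Relativistic Doppler for wavelength: λ' = λ₀ · √((1 + β)/(1 − β)).
λ' = 481.6 × √(1.3052/0.6948) = 481.6 × 1.37060 ≈ 660.1 nm.

660.1 nm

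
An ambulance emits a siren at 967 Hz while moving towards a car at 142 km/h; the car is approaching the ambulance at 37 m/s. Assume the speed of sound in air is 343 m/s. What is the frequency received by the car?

142 km/h = 39.44 m/s.
Both move, so f' = f · (v + v_o)/(v − v_s).
f' = 967 × (343 + 37)/(343 − 39.44) = 967 × 380/303.56 ≈ 1211 Hz.

1211 Hz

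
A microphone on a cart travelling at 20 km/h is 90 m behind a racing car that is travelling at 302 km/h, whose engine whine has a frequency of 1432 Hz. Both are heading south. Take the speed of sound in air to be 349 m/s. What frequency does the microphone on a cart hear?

302 km/h = 83.89 m/s; 20 km/h = 5.556 m/s.
The microphone on a cart is behind, so the racing car is moving away from it while the microphone on a cart is moving toward the racing car.
Both move, so f' = f · (v + v_o)/(v + v_s).
f' = 1432 × (349 + 5.556)/(349 + 83.89) = 1432 × 354.56/432.89 ≈ 1173 Hz.

1173 Hz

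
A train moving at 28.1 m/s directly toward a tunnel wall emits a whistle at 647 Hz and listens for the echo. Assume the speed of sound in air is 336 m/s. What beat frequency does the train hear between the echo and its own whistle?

118 Hz

The tunnel wall receives the sound from a moving source: f₁ = f₀ · v/(v − v_e) = 647 × 336/307.9 ≈ 706.0 Hz.
On the return leg the train is a moving observer: f₂ = f₁ · (v + v_e)/v = 706.0 × 364.1/336 ≈ 765.1 Hz.
Beat against the emitted tone: |f₂ − f₀| = 2v_e·f₀/(v − v_e) = 2 × 28.1 × 647/307.9 ≈ 118 Hz.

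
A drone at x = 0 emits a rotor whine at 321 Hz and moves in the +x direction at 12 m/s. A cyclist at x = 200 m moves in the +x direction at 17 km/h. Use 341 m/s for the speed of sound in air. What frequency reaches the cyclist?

328 Hz

17 km/h = 4.722 m/s.
The observer lies on the +x side, so the source is heading toward the observer and the observer is heading away from the source.
Both move, so f' = f · (v − v_o)/(v − v_s).
f' = 321 × (341 − 4.722)/(341 − 12) = 321 × 336.28/329 ≈ 328 Hz.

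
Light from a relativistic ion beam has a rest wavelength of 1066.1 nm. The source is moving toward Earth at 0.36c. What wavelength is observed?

731.3 nm

Relativistic Doppler for wavelength: λ' = λ₀ · √((1 − β)/(1 + β)).
λ' = 1066.1 × √(0.6400/1.3600) = 1066.1 × 0.68599 ≈ 731.3 nm.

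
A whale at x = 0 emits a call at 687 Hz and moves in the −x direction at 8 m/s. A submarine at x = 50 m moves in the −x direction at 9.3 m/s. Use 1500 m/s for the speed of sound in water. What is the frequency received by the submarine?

688 Hz

The observer lies on the +x side, so the source is heading away from the observer and the observer is heading toward the source.
With source receding and observer approaching, f' = f · (v + v_o)/(v + v_s).
f' = 687 × (1500 + 9.3)/(1500 + 8) = 687 × 1509.3/1508 ≈ 688 Hz.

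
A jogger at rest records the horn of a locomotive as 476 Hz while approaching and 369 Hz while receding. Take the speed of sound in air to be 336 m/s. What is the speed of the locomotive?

f₁/f₂ = (v + v_s)/(v − v_s), so v_s = v · (f₁ − f₂)/(f₁ + f₂).
v_s = 336 × (476 − 369)/(476 + 369) = 336 × 107/845 ≈ 43 m/s.

43 m/s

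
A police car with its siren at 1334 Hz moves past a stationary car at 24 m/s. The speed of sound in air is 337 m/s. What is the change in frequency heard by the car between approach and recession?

191 Hz

Approaching: f₁ = f · v/(v − v_s) = 1334 × 337/313 ≈ 1436 Hz.
Receding: f₂ = f · v/(v + v_s) = 1334 × 337/361 ≈ 1245 Hz.
Drop: f₁ − f₂ = 2f·v·v_s/(v² − v_s²) = 2 × 1334 × 337 × 24/(337² − 24²) ≈ 191 Hz.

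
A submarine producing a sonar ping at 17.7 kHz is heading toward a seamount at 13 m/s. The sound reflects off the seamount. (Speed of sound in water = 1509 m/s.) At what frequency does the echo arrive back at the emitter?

The seamount receives the sound from a moving source: f₁ = f₀ · v/(v − v_e) = 17.7 × 1509/1496 ≈ 17.85 kHz.
On the return leg the submarine is a moving observer: f₂ = f₁ · (v + v_e)/v = 17.85 × 1522/1509 ≈ 18.01 kHz.

18.01 kHz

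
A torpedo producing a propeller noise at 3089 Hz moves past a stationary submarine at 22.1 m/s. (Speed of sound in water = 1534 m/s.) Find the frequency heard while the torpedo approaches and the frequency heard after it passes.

3134 Hz approaching; 3045 Hz receding

Approaching: f₁ = f · v/(v − v_s) = 3089 × 1534/1511.9 ≈ 3134 Hz.
Receding: f₂ = f · v/(v + v_s) = 3089 × 1534/1556.1 ≈ 3045 Hz.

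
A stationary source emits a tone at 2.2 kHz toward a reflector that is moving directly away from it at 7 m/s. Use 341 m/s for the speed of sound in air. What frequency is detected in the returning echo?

2.11 kHz

At the reflector (a moving observer), f₁ = f₀ · (v − u)/v = 2.2 × 334/341 ≈ 2.15 kHz.
The reflection then acts as a moving source: f₂ = f₁ · v/(v + u) ≈ 2.11 kHz.
Equivalently f₂ = f₀ · (v − u)/(v + u).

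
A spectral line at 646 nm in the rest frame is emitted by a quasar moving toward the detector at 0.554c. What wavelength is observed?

346.1 nm

Relativistic Doppler for wavelength: λ' = λ₀ · √((1 − β)/(1 + β)).
λ' = 646 × √(0.4460/1.5540) = 646 × 0.53573 ≈ 346.1 nm.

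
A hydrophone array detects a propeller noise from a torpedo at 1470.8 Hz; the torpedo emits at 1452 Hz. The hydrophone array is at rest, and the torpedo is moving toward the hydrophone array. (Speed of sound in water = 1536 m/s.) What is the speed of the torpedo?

f' = f · v/(v − v_s) ⇒ v_s = v · |1 − f/f'|.
v_s = 1536 × |1 − 1452/1470.8| = 1536 × 0.01278 ≈ 19.6 m/s.

19.6 m/s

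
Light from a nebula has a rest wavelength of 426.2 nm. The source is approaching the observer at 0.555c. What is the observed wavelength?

228.0 nm

Relativistic Doppler for wavelength: λ' = λ₀ · √((1 − β)/(1 + β)).
λ' = 426.2 × √(0.4450/1.5550) = 426.2 × 0.53495 ≈ 228.0 nm.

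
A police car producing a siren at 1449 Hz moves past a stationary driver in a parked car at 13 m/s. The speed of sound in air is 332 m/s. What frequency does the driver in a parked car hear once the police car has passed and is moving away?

Receding: f₂ = f · v/(v + v_s) = 1449 × 332/345 ≈ 1394 Hz.

1394 Hz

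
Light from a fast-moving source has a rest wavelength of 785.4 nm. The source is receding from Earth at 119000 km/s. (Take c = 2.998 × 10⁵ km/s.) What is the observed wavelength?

1195.3 nm

β = v/c = 119000/299800 = 0.3969.
Relativistic Doppler for wavelength: λ' = λ₀ · √((1 + β)/(1 − β)).
λ' = 785.4 × √(1.3969/0.6031) = 785.4 × 1.52196 ≈ 1195.3 nm.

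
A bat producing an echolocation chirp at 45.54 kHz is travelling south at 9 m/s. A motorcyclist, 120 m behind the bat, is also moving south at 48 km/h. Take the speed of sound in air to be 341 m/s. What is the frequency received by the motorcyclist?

48 km/h = 13.33 m/s.
The motorcyclist is behind, so the bat is moving away from it while the motorcyclist is moving toward the bat.
With source receding and observer approaching, f' = f · (v + v_o)/(v + v_s).
f' = 45.54 × (341 + 13.33)/(341 + 9) = 45.54 × 354.33/350 ≈ 46.1 kHz.

46.1 kHz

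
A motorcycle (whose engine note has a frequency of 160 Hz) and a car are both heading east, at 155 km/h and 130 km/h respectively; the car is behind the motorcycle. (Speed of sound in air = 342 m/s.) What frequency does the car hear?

157 Hz

155 km/h = 43.06 m/s; 130 km/h = 36.11 m/s.
The car is behind, so the motorcycle is moving away from it while the car is moving toward the motorcycle.
General Doppler shift: f' = f · (v + v_o)/(v + v_s).
f' = 160 × (342 + 36.11)/(342 + 43.06) = 160 × 378.11/385.06 ≈ 157 Hz.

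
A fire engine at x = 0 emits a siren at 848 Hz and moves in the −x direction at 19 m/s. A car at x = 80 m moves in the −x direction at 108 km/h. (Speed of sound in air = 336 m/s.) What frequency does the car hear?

108 km/h = 30 m/s.
The observer lies on the +x side, so the source is heading away from the observer and the observer is heading toward the source.
Both move, so f' = f · (v + v_o)/(v + v_s).
f' = 848 × (336 + 30)/(336 + 19) = 848 × 366/355 ≈ 874 Hz.

874 Hz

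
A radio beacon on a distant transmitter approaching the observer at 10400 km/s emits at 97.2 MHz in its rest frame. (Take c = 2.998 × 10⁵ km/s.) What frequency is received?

β = v/c = 10400/299800 = 0.0347.
Relativistic Doppler for frequency: f' = f₀ · √((1 + β)/(1 − β)).
f' = 97.2 × √(1.0347/0.9653) = 97.2 × 1.03531 ≈ 100.6 MHz.

100.6 MHz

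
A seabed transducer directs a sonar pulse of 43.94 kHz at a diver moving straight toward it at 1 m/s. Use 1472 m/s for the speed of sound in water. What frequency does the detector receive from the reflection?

44.0 kHz

At the diver (a moving observer), f₁ = f₀ · (v + u)/v = 43.94 × 1473/1472 ≈ 44.0 kHz.
The reflection then acts as a moving source: f₂ = f₁ · v/(v − u) ≈ 44.0 kHz.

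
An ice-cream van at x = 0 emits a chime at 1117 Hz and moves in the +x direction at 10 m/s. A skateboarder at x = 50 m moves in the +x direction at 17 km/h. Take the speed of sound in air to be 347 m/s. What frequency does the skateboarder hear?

1134 Hz

17 km/h = 4.722 m/s.
The observer lies on the +x side, so the source is heading toward the observer and the observer is heading away from the source.
General Doppler shift: f' = f · (v − v_o)/(v − v_s).
f' = 1117 × (347 − 4.722)/(347 − 10) = 1117 × 342.28/337 ≈ 1134 Hz.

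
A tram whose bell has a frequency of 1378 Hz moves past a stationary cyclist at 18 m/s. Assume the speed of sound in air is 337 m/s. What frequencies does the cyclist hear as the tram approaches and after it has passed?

Approaching: f₁ = f · v/(v − v_s) = 1378 × 337/319 ≈ 1456 Hz.
Receding: f₂ = f · v/(v + v_s) = 1378 × 337/355 ≈ 1308 Hz.

1456 Hz approaching; 1308 Hz receding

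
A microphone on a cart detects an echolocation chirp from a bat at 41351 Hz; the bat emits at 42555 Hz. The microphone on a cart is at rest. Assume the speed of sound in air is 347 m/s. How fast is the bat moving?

10.1 m/s

f' < f, so the bat is receding.
f' = f · v/(v + v_s) ⇒ v_s = v · |1 − f/f'|.
v_s = 347 × |1 − 42555/41351| = 347 × 0.02912 ≈ 10.1 m/s.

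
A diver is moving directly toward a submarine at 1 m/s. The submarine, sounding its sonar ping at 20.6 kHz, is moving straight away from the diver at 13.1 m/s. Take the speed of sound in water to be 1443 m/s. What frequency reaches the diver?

General Doppler shift: f' = f · (v + v_o)/(v + v_s).
f' = 20.6 × (1443 + 1)/(1443 + 13.1) = 20.6 × 1444/1456.1 ≈ 20.4 kHz.

20.4 kHz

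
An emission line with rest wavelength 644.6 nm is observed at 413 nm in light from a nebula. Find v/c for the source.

0.418c

λ'/λ₀ = 0.6407 < 1 (blueshift), so the source is approaching.
λ'/λ₀ = √((1 − β)/(1 + β)) for an approaching source ⇒ β = (1 − r²)/(1 + r²) with r = λ'/λ₀.
β = (1 − 0.4105)/(1 + 0.4105) ≈ 0.418.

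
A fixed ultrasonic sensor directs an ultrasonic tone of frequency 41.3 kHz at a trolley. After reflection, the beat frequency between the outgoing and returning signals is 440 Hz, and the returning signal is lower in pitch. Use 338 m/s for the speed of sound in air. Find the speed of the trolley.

1.81 m/s

Double Doppler shift off a moving reflector: f₂ = f₀ · (v + u)/(v − u) (u > 0 toward emitter).
Returning signal is lower, so f₂ = f₀ − Δf = 41300 − 440 = 40860 Hz.
Rearranging, u = v · (f₂ − f₀)/(f₂ + f₀) = 338 × -440/82160 ≈ -1.81 m/s.
So the trolley is moving at 1.81 m/s away from the emitter.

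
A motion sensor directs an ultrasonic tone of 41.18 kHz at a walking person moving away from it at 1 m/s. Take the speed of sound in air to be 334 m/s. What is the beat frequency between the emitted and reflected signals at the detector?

246 Hz

At the walking person (a moving observer), f₁ = f₀ · (v − u)/v = 41.18 × 333/334 ≈ 41.057 kHz.
The reflection then acts as a moving source: f₂ = f₁ · v/(v + u) ≈ 40.934 kHz.
Beat frequency (with f₀ = 41180 Hz): |f₂ − f₀| = 2u·f₀/(v + u) = 2 × 1 × 41180/335 ≈ 246 Hz.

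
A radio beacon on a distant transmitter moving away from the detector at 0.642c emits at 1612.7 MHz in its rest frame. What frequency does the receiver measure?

Relativistic Doppler for frequency: f' = f₀ · √((1 − β)/(1 + β)).
f' = 1612.7 × √(0.3580/1.6420) = 1612.7 × 0.46693 ≈ 753.0 MHz.

753.0 MHz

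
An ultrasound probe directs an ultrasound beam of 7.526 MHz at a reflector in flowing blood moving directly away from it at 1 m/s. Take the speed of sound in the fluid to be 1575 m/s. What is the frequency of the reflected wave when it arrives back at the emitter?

7.516 MHz

The reflector in flowing blood first receives the wave as a moving observer: f₁ = f₀ · (v − u)/v = 7.526 × (1575 − 1)/1575 ≈ 7.521 MHz.
On reflection it acts as a source moving away from the stationary detector: f₂ = f₁ · v/(v + u) = 7.521 × 1575/1576 ≈ 7.516 MHz.
Equivalently f₂ = f₀ · (v − u)/(v + u).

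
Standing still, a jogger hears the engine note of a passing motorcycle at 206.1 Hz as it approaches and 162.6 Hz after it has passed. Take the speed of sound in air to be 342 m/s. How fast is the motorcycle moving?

40 m/s

f₁/f₂ = (v + v_s)/(v − v_s), so v_s = v · (f₁ − f₂)/(f₁ + f₂).
v_s = 342 × (206.1 − 162.6)/(206.1 + 162.6) = 342 × 43.5/368.7 ≈ 40 m/s.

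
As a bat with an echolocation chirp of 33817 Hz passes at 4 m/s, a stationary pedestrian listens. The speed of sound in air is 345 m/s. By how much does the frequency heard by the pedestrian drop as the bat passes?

Approaching: f₁ = f · v/(v − v_s) = 33817 × 345/341 ≈ 34214 Hz.
Receding: f₂ = f · v/(v + v_s) = 33817 × 345/349 ≈ 33429 Hz.
Drop: f₁ − f₂ = 2f·v·v_s/(v² − v_s²) = 2 × 33817 × 345 × 4/(345² − 4²) ≈ 784 Hz.

784 Hz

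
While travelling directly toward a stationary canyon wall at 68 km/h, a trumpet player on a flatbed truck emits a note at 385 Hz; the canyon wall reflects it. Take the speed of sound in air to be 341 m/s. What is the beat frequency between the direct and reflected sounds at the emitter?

68 km/h = 18.89 m/s.
The canyon wall receives the sound from a moving source: f₁ = f₀ · v/(v − v_e) = 385 × 341/322.11 ≈ 407.6 Hz.
On the return leg the trumpet player on a flatbed truck is a moving observer: f₂ = f₁ · (v + v_e)/v = 407.6 × 359.89/341 ≈ 430.2 Hz.
Beat against the emitted tone: |f₂ − f₀| = 2v_e·f₀/(v − v_e) = 2 × 18.89 × 385/322.11 ≈ 45.2 Hz.

45.2 Hz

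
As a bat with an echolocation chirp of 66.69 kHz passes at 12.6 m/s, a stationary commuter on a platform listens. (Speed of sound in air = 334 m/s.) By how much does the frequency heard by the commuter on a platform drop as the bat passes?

Approaching: f₁ = f · v/(v − v_s) = 66.69 × 334/321.4 ≈ 69.30 kHz.
Receding: f₂ = f · v/(v + v_s) = 66.69 × 334/346.6 ≈ 64.27 kHz.
Drop: f₁ − f₂ = 2f·v·v_s/(v² − v_s²) = 2 × 66.69 × 334 × 12.6/(334² − 12.6²) ≈ 5.04 kHz.

5.04 kHz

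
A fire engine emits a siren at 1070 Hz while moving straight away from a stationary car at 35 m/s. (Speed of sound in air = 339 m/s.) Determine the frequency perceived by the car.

970 Hz

Only the source moves, away from the listener, so f' = f · v/(v + v_s).
f' = 1070 × 339/(339 + 35) = 1070 × 339/374 ≈ 970 Hz.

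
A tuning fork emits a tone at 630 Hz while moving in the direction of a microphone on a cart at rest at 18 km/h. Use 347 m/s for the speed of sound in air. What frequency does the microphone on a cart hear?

18 km/h = 5 m/s.
Only the source moves, toward the listener, so f' = f · v/(v − v_s).
f' = 630 × 347/(347 − 5) = 630 × 347/342 ≈ 639 Hz.

639 Hz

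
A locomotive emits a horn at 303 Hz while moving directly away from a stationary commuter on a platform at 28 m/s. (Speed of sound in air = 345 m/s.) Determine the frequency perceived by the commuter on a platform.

280 Hz

Only the source moves, away from the listener, so f' = f · v/(v + v_s).
f' = 303 × 345/(345 + 28) = 303 × 345/373 ≈ 280 Hz.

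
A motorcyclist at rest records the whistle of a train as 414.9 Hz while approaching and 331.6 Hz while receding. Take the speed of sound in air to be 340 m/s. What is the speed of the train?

f₁/f₂ = (v + v_s)/(v − v_s), so v_s = v · (f₁ − f₂)/(f₁ + f₂).
v_s = 340 × (414.9 − 331.6)/(414.9 + 331.6) = 340 × 83.3/746.5 ≈ 38 m/s.

38 m/s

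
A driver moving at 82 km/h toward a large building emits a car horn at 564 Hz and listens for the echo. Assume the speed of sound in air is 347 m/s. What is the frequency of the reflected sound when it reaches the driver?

82 km/h = 22.78 m/s.
The large building receives the sound from a moving source: f₁ = f₀ · v/(v − v_e) = 564 × 347/324.22 ≈ 604 Hz.
On the return leg the driver is a moving observer: f₂ = f₁ · (v + v_e)/v = 604 × 369.78/347 ≈ 643 Hz.
Equivalently f₂ = f₀ · (v + v_e)/(v − v_e).

643 Hz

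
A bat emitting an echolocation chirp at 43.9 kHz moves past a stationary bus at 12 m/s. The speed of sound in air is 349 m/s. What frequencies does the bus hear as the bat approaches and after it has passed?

Approaching: f₁ = f · v/(v − v_s) = 43.9 × 349/337 ≈ 45.5 kHz.
Receding: f₂ = f · v/(v + v_s) = 43.9 × 349/361 ≈ 42.4 kHz.

45.5 kHz approaching; 42.4 kHz receding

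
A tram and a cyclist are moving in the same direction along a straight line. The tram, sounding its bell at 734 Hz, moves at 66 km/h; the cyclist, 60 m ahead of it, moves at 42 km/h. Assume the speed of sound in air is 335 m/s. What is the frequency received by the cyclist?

749 Hz

66 km/h = 18.33 m/s; 42 km/h = 11.67 m/s.
The cyclist is ahead, so the tram is moving toward it while the cyclist is moving away from the tram.
Both move, so f' = f · (v − v_o)/(v − v_s).
f' = 734 × (335 − 11.67)/(335 − 18.33) = 734 × 323.33/316.67 ≈ 749 Hz.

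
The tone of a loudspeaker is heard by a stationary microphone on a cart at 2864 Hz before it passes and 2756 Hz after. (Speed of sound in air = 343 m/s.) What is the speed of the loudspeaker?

f₁/f₂ = (v + v_s)/(v − v_s), so v_s = v · (f₁ − f₂)/(f₁ + f₂).
v_s = 343 × (2864 − 2756)/(2864 + 2756) = 343 × 108/5620 ≈ 6.6 m/s.

6.6 m/s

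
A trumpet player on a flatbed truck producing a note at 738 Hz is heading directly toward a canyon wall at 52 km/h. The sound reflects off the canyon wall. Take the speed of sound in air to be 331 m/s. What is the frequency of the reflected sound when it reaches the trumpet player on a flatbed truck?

805 Hz

52 km/h = 14.44 m/s.
The canyon wall receives the sound from a moving source: f₁ = f₀ · v/(v − v_e) = 738 × 331/316.56 ≈ 772 Hz.
On the return leg the trumpet player on a flatbed truck is a moving observer: f₂ = f₁ · (v + v_e)/v = 772 × 345.44/331 ≈ 805 Hz.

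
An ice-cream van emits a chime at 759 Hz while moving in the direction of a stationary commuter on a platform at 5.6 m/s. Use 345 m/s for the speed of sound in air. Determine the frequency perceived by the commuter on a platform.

772 Hz

With the source moving toward a stationary observer, f' = f · v/(v − v_s).
f' = 759 × 345/(345 − 5.6) = 759 × 345/339.4 ≈ 772 Hz.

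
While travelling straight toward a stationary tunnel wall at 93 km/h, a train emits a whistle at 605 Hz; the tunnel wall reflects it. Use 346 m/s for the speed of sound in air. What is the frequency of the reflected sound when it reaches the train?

703 Hz

93 km/h = 25.83 m/s.
The tunnel wall receives the sound from a moving source: f₁ = f₀ · v/(v − v_e) = 605 × 346/320.17 ≈ 654 Hz.
On the return leg the train is a moving observer: f₂ = f₁ · (v + v_e)/v = 654 × 371.83/346 ≈ 703 Hz.
Equivalently f₂ = f₀ · (v + v_e)/(v − v_e).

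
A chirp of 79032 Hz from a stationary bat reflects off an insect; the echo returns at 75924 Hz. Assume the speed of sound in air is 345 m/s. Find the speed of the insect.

Double Doppler shift off a moving reflector: f₂ = f₀ · (v + u)/(v − u) (u > 0 toward emitter).
Rearranging, u = v · (f₂ − f₀)/(f₂ + f₀) = 345 × -3108/154956 ≈ -6.9 m/s.
So the insect is moving at 6.9 m/s away from the emitter.

6.9 m/s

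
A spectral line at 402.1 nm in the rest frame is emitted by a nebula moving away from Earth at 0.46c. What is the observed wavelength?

661.2 nm

Relativistic Doppler for wavelength: λ' = λ₀ · √((1 + β)/(1 − β)).
λ' = 402.1 × √(1.4600/0.5400) = 402.1 × 1.64429 ≈ 661.2 nm.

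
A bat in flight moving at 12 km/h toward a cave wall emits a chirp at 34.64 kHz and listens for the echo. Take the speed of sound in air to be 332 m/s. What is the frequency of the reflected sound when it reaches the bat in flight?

35.3 kHz

12 km/h = 3.333 m/s.
The cave wall receives the sound from a moving source: f₁ = f₀ · v/(v − v_e) = 34.64 × 332/328.67 ≈ 35.0 kHz.
On the return leg the bat in flight is a moving observer: f₂ = f₁ · (v + v_e)/v = 35.0 × 335.33/332 ≈ 35.3 kHz.
Equivalently f₂ = f₀ · (v + v_e)/(v − v_e).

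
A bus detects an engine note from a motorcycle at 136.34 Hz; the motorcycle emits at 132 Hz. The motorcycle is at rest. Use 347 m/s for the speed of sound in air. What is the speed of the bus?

11.4 m/s

f' > f, so the bus is approaching.
f' = f · (v + v_o)/v ⇒ v_o = v · |f'/f − 1|.
v_o = 347 × |136.34/132 − 1| = 347 × 0.03288 ≈ 11.4 m/s.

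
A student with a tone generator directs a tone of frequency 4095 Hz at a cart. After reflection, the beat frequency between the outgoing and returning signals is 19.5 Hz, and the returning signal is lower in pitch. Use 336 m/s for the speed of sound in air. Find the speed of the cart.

0.80 m/s

Double Doppler shift off a moving reflector: f₂ = f₀ · (v + u)/(v − u) (u > 0 toward emitter).
Returning signal is lower, so f₂ = f₀ − Δf = 4095 − 19.5 = 4075.5 Hz.
Rearranging, u = v · (f₂ − f₀)/(f₂ + f₀) = 336 × -19.5/8170.5 ≈ -0.80 m/s.
So the cart is moving at 0.80 m/s away from the emitter.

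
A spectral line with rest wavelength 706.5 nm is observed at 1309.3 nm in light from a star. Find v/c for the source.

λ'/λ₀ = 1.8532 > 1 (redshift), so the source is receding.
λ'/λ₀ = √((1 + β)/(1 − β)) for a receding source ⇒ β = (r² − 1)/(r² + 1) with r = λ'/λ₀.
β = (3.4344 − 1)/(3.4344 + 1) ≈ 0.549.

0.549c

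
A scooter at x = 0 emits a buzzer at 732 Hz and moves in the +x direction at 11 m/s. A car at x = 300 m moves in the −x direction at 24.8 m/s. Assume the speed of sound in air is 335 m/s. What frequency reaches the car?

813 Hz

The observer lies on the +x side, so the source is heading toward the observer and the observer is heading toward the source.
Both move, so f' = f · (v + v_o)/(v − v_s).
f' = 732 × (335 + 24.8)/(335 − 11) = 732 × 359.8/324 ≈ 813 Hz.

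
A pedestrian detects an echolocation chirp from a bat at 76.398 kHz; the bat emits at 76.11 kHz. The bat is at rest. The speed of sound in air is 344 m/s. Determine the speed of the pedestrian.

1.30 m/s

f' > f, so the pedestrian is approaching.
f' = f · (v + v_o)/v ⇒ v_o = v · |f'/f − 1|.
v_o = 344 × |76.398/76.11 − 1| = 344 × 0.003784 ≈ 1.30 m/s.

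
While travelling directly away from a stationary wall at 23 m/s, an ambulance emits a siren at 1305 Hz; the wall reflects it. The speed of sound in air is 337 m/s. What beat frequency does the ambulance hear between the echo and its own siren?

The wall receives the sound from a moving source: f₁ = f₀ · v/(v + v_e) = 1305 × 337/360 ≈ 1221.6 Hz.
On the return leg the ambulance is a moving observer: f₂ = f₁ · (v − v_e)/v = 1221.6 × 314/337 ≈ 1138.2 Hz.
Equivalently f₂ = f₀ · (v − v_e)/(v + v_e).
Beat against the emitted tone: |f₂ − f₀| = 2v_e·f₀/(v + v_e) = 2 × 23 × 1305/360 ≈ 167 Hz.

167 Hz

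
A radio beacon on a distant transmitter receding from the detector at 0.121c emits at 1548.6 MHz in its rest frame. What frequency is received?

Relativistic Doppler for frequency: f' = f₀ · √((1 − β)/(1 + β)).
f' = 1548.6 × √(0.8790/1.1210) = 1548.6 × 0.88551 ≈ 1371.3 MHz.

1371.3 MHz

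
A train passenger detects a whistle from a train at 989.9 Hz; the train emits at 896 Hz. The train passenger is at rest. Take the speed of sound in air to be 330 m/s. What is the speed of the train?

31 m/s

f' > f, so the train is approaching.
f' = f · v/(v − v_s) ⇒ v_s = v · |1 − f/f'|.
v_s = 330 × |1 − 896/989.9| = 330 × 0.09486 ≈ 31 m/s.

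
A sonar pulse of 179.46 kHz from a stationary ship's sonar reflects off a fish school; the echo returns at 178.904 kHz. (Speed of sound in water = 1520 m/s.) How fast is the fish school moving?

Double Doppler shift off a moving reflector: f₂ = f₀ · (v + u)/(v − u) (u > 0 toward emitter).
Rearranging, u = v · (f₂ − f₀)/(f₂ + f₀) = 1520 × -0.556/358.364 ≈ -2.36 m/s.
So the fish school is moving at 2.36 m/s away from the emitter.

2.36 m/s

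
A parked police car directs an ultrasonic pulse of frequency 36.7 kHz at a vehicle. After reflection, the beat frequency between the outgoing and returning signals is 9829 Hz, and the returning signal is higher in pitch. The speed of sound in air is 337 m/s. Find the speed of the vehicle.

40 m/s

Double Doppler shift off a moving reflector: f₂ = f₀ · (v + u)/(v − u) (u > 0 toward emitter).
Returning signal is higher, so f₂ = f₀ + Δf = 36700 + 9829 = 46529 Hz.
Rearranging, u = v · (f₂ − f₀)/(f₂ + f₀) = 337 × 9829/83229 ≈ 40 m/s.
So the vehicle is moving at 40 m/s toward the emitter.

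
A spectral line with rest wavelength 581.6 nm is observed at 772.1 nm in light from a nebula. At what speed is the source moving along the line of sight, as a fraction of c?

λ'/λ₀ = 1.3275 > 1 (redshift), so the source is receding.
λ'/λ₀ = √((1 + β)/(1 − β)) for a receding source ⇒ β = (r² − 1)/(r² + 1) with r = λ'/λ₀.
β = (1.7624 − 1)/(1.7624 + 1) ≈ 0.276.

0.276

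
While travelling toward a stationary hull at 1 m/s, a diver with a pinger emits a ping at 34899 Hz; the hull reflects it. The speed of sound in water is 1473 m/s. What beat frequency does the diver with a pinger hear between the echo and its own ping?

47.4 Hz

The hull receives the sound from a moving source: f₁ = f₀ · v/(v − v_e) = 34899 × 1473/1472 ≈ 34922.7 Hz.
On the return leg the diver with a pinger is a moving observer: f₂ = f₁ · (v + v_e)/v = 34922.7 × 1474/1473 ≈ 34946.4 Hz.
Equivalently f₂ = f₀ · (v + v_e)/(v − v_e).
Beat against the emitted tone: |f₂ − f₀| = 2v_e·f₀/(v − v_e) = 2 × 1 × 34899/1472 ≈ 47.4 Hz.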